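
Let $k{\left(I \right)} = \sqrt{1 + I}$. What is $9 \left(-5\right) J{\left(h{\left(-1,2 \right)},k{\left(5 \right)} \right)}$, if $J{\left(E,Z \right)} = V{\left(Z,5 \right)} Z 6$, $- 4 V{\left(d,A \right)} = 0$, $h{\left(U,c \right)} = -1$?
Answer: $0$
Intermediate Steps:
$V{\left(d,A \right)} = 0$ ($V{\left(d,A \right)} = \left(- \frac{1}{4}\right) 0 = 0$)
$J{\left(E,Z \right)} = 0$ ($J{\left(E,Z \right)} = 0 Z 6 = 0 \cdot 6 = 0$)
$9 \left(-5\right) J{\left(h{\left(-1,2 \right)},k{\left(5 \right)} \right)} = 9 \left(-5\right) 0 = \left(-45\right) 0 = 0$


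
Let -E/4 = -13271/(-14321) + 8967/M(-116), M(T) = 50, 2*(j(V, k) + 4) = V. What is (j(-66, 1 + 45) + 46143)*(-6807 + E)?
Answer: -124266555119434/358025 ≈ -3.4709e+8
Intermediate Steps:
j(V, k) = -4 + V/2
E = -258159914/358025 (E = -4*(-13271/(-14321) + 8967/50) = -4*(-13271*(-1/14321) + 8967*(1/50)) = -4*(13271/14321 + 8967/50) = -4*129079957/716050 = -258159914/358025 ≈ -721.07)
(j(-66, 1 + 45) + 46143)*(-6807 + E) = ((-4 + (½)*(-66)) + 46143)*(-6807 - 258159914/358025) = ((-4 - 33) + 46143)*(-2695236089/358025) = (-37 + 46143)*(-2695236089/358025) = 46106*(-2695236089/358025) = -124266555119434/358025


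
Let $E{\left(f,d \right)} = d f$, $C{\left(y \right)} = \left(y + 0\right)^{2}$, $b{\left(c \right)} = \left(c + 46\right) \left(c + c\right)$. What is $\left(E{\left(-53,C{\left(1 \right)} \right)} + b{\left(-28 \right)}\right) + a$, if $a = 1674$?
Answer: $613$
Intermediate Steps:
$b{\left(c \right)} = 2 c \left(46 + c\right)$ ($b{\left(c \right)} = \left(46 + c\right) 2 c = 2 c \left(46 + c\right)$)
$C{\left(y \right)} = y^{2}$
$\left(E{\left(-53,C{\left(1 \right)} \right)} + b{\left(-28 \right)}\right) + a = \left(1^{2} \left(-53\right) + 2 \left(-28\right) \left(46 - 28\right)\right) + 1674 = \left(1 \left(-53\right) + 2 \left(-28\right) 18\right) + 1674 = \left(-53 - 1008\right) + 1674 = -1061 + 1674 = 613$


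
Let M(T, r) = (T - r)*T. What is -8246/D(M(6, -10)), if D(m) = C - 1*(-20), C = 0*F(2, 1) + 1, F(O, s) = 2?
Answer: -1178/3 ≈ -392.67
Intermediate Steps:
M(T, r) = T*(T - r)
C = 1 (C = 0*2 + 1 = 0 + 1 = 1)
D(m) = 21 (D(m) = 1 - 1*(-20) = 1 + 20 = 21)
-8246/D(M(6, -10)) = -8246/21 = -8246*1/21 = -1178/3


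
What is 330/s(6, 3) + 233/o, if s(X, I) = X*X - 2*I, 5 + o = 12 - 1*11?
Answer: -189/4 ≈ -47.250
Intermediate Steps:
o = -4 (o = -5 + (12 - 1*11) = -5 + (12 - 11) = -5 + 1 = -4)
s(X, I) = X² - 2*I
330/s(6, 3) + 233/o = 330/(6² - 2*3) + 233/(-4) = 330/(36 - 6) + 233*(-¼) = 330/30 - 233/4 = 330*(1/30) - 233/4 = 11 - 233/4 = -189/4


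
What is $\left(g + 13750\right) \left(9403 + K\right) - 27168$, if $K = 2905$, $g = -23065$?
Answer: $-114676188$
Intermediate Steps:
$\left(g + 13750\right) \left(9403 + K\right) - 27168 = \left(-23065 + 13750\right) \left(9403 + 2905\right) - 27168 = \left(-9315\right) 12308 - 27168 = -114649020 - 27168 = -114676188$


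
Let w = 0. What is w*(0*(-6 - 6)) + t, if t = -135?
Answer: -135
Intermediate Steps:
w*(0*(-6 - 6)) + t = 0*(0*(-6 - 6)) - 135 = 0*(0*(-12)) - 135 = 0*0 - 135 = 0 - 135 = -135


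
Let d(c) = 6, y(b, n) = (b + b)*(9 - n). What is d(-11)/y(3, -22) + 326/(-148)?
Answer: -4979/2294 ≈ -2.1704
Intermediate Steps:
y(b, n) = 2*b*(9 - n) (y(b, n) = (2*b)*(9 - n) = 2*b*(9 - n))
d(-11)/y(3, -22) + 326/(-148) = 6/((2*3*(9 - 1*(-22)))) + 326/(-148) = 6/((2*3*(9 + 22))) + 326*(-1/148) = 6/((2*3*31)) - 163/74 = 6/186 - 163/74 = 6*(1/186) - 163/74 = 1/31 - 163/74 = -4979/2294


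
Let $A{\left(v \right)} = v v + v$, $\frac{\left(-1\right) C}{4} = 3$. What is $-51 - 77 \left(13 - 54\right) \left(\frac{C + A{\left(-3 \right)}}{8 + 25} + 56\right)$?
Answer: $176167$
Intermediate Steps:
$C = -12$ ($C = \left(-4\right) 3 = -12$)
$A{\left(v \right)} = v + v^{2}$ ($A{\left(v \right)} = v^{2} + v = v + v^{2}$)
$-51 - 77 \left(13 - 54\right) \left(\frac{C + A{\left(-3 \right)}}{8 + 25} + 56\right) = -51 - 77 \left(13 - 54\right) \left(\frac{-12 - 3 \left(1 - 3\right)}{8 + 25} + 56\right) = -51 - 77 \left(- 41 \left(\frac{-12 - -6}{33} + 56\right)\right) = -51 - 77 \left(- 41 \left(\left(-12 + 6\right) \frac{1}{33} + 56\right)\right) = -51 - 77 \left(- 41 \left(\left(-6\right) \frac{1}{33} + 56\right)\right) = -51 - 77 \left(- 41 \left(- \frac{2}{11} + 56\right)\right) = -51 - 77 \left(\left(-41\right) \frac{614}{11}\right) = -51 - -176218 = -51 + 176218 = 176167$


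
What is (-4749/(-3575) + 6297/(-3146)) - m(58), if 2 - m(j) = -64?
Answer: -5243847/78650 ≈ -66.673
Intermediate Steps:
m(j) = 66 (m(j) = 2 - 1*(-64) = 2 + 64 = 66)
(-4749/(-3575) + 6297/(-3146)) - m(58) = (-4749/(-3575) + 6297/(-3146)) - 1*66 = (-4749*(-1/3575) + 6297*(-1/3146)) - 66 = (4749/3575 - 6297/3146) - 66 = -52947/78650 - 66 = -5243847/78650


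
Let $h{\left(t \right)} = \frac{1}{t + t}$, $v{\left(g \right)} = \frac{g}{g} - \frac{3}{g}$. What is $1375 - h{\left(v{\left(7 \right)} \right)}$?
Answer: $\frac{10993}{8} \approx 1374.1$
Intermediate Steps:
$v{\left(g \right)} = 1 - \frac{3}{g}$
$h{\left(t \right)} = \frac{1}{2 t}$
$1375 - h{\left(v{\left(7 \right)} \right)} = 1375 - \frac{1}{2 \frac{-3 + 7}{7}} = 1375 - \frac{1}{2 \cdot \frac{1}{7} \cdot 4} = 1375 - \frac{1}{2 \cdot \frac{4}{7}} = 1375 - \frac{1}{2} \cdot \frac{7}{4} = 1375 - \frac{7}{8} = \frac{10993}{8}$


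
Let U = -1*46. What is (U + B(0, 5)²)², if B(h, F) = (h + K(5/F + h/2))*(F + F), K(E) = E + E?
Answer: 125316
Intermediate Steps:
K(E) = 2*E
B(h, F) = 2*F*(2*h + 10/F) (B(h, F) = (h + 2*(5/F + h/2))*(F + F) = (h + 2*(5/F + h*(½)))*(2*F) = (h + 2*(5/F + h/2))*(2*F) = (h + 2*(h/2 + 5/F))*(2*F) = (h + (h + 10/F))*(2*F) = (2*h + 10/F)*(2*F) = 2*F*(2*h + 10/F))
U = -46
(U + B(0, 5)²)² = (-46 + (20 + 4*5*0)²)² = (-46 + (20 + 0)²)² = (-46 + 20²)² = (-46 + 400)² = 354² = 125316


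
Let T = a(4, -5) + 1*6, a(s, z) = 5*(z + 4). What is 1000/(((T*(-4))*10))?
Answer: -25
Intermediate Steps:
a(s, z) = 20 + 5*z (a(s, z) = 5*(4 + z) = 20 + 5*z)
T = 1 (T = (20 + 5*(-5)) + 1*6 = (20 - 25) + 6 = -5 + 6 = 1)
1000/(((T*(-4))*10)) = 1000/(((1*(-4))*10)) = 1000/((-4*10)) = 1000/(-40) = 1000*(-1/40) = -25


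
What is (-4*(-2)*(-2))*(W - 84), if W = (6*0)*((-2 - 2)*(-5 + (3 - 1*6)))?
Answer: 1344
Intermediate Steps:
W = 0 (W = 0*(-4*(-5 + (3 - 6))) = 0*(-4*(-5 - 3)) = 0*(-4*(-8)) = 0*32 = 0)
(-4*(-2)*(-2))*(W - 84) = (-4*(-2)*(-2))*(0 - 84) = (8*(-2))*(-84) = -16*(-84) = 1344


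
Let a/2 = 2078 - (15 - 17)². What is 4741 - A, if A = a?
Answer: 593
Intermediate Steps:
a = 4148 (a = 2*(2078 - (15 - 17)²) = 2*(2078 - 1*(-2)²) = 2*(2078 - 1*4) = 2*(2078 - 4) = 2*2074 = 4148)
A = 4148
4741 - A = 4741 - 1*4148 = 4741 - 4148 = 593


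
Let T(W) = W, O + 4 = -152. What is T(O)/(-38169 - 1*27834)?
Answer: 52/22001 ≈ 0.0023635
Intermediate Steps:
O = -156 (O = -4 - 152 = -156)
T(O)/(-38169 - 1*27834) = -156/(-38169 - 1*27834) = -156/(-38169 - 27834) = -156/(-66003) = -156*(-1/66003) = 52/22001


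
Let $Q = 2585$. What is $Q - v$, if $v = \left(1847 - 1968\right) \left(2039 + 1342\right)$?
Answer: $411686$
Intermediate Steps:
$v = -409101$ ($v = \left(-121\right) 3381 = -409101$)
$Q - v = 2585 - -409101 = 2585 + 409101 = 411686$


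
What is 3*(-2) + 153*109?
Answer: 16671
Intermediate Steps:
3*(-2) + 153*109 = -6 + 16677 = 16671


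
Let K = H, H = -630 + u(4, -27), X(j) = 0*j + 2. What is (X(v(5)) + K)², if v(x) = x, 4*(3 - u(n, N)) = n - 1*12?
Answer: 388129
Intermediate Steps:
u(n, N) = 6 - n/4 (u(n, N) = 3 - (n - 1*12)/4 = 3 - (n - 12)/4 = 3 - (-12 + n)/4 = 3 + (3 - n/4) = 6 - n/4)
X(j) = 2 (X(j) = 0 + 2 = 2)
H = -625 (H = -630 + (6 - ¼*4) = -630 + (6 - 1) = -630 + 5 = -625)
K = -625
(X(v(5)) + K)² = (2 - 625)² = (-623)² = 388129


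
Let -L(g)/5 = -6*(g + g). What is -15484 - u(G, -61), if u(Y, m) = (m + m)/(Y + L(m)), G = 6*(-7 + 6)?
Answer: -28382233/1833 ≈ -15484.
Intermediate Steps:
G = -6 (G = 6*(-1) = -6)
L(g) = 60*g (L(g) = -(-30)*(g + g) = -(-30)*2*g = -(-60)*g = 60*g)
u(Y, m) = 2*m/(Y + 60*m) (u(Y, m) = (m + m)/(Y + 60*m) = (2*m)/(Y + 60*m) = 2*m/(Y + 60*m))
-15484 - u(G, -61) = -15484 - 2*(-61)/(-6 + 60*(-61)) = -15484 - 2*(-61)/(-6 - 3660) = -15484 - 2*(-61)/(-3666) = -15484 - 2*(-61)*(-1)/3666 = -15484 - 1*61/1833 = -15484 - 61/1833 = -28382233/1833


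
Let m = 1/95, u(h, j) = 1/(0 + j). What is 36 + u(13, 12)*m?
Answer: 41041/1140 ≈ 36.001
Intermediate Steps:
u(h, j) = 1/j
m = 1/95 ≈ 0.010526
36 + u(13, 12)*m = 36 + (1/95)/12 = 36 + (1/12)*(1/95) = 36 + 1/1140 = 41041/1140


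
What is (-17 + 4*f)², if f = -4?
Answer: 1089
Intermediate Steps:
(-17 + 4*f)² = (-17 + 4*(-4))² = (-17 - 16)² = (-33)² = 1089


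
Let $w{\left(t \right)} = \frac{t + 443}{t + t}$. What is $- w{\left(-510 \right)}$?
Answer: $- \frac{67}{1020} \approx -0.065686$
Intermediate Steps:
$w{\left(t \right)} = \frac{443 + t}{2 t}$
$- w{\left(-510 \right)} = - \frac{443 - 510}{2 \left(-510\right)} = - \frac{\left(-1\right) \left(-67\right)}{2 \cdot 510} = \left(-1\right) \frac{67}{1020} = - \frac{67}{1020}$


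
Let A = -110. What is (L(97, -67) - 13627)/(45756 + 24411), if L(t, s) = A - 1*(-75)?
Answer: -4554/23389 ≈ -0.19471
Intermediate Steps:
L(t, s) = -35 (L(t, s) = -110 - 1*(-75) = -110 + 75 = -35)
(L(97, -67) - 13627)/(45756 + 24411) = (-35 - 13627)/(45756 + 24411) = -13662/70167 = -13662*1/70167 = -4554/23389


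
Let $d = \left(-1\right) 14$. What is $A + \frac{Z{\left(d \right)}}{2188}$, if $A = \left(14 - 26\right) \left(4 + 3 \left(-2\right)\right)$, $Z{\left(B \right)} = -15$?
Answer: $\frac{52497}{2188} \approx 23.993$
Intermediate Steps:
$d = -14$
$A = 24$ ($A = - 12 \left(4 - 6\right) = \left(-12\right) \left(-2\right) = 24$)
$A + \frac{Z{\left(d \right)}}{2188} = 24 - \frac{15}{2188} = \frac{52497}{2188}$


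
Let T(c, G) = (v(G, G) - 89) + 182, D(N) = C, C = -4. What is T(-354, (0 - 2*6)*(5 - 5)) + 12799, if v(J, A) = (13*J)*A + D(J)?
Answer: 12888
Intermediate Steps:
D(N) = -4
v(J, A) = -4 + 13*A*J (v(J, A) = (13*J)*A - 4 = 13*A*J - 4 = -4 + 13*A*J)
T(c, G) = 89 + 13*G² (T(c, G) = ((-4 + 13*G*G) - 89) + 182 = ((-4 + 13*G²) - 89) + 182 = (-93 + 13*G²) + 182 = 89 + 13*G²)
T(-354, (0 - 2*6)*(5 - 5)) + 12799 = (89 + 13*((0 - 2*6)*(5 - 5))²) + 12799 = (89 + 13*((0 - 12)*0)²) + 12799 = (89 + 13*(-12*0)²) + 12799 = (89 + 13*0²) + 12799 = (89 + 13*0) + 12799 = (89 + 0) + 12799 = 89 + 12799 = 12888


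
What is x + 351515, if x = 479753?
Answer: 831268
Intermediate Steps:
x + 351515 = 479753 + 351515 = 831268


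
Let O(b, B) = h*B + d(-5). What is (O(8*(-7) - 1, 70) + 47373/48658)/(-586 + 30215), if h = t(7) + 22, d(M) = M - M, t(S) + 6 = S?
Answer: 78386753/1441687882 ≈ 0.054372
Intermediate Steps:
t(S) = -6 + S
d(M) = 0
h = 23 (h = (-6 + 7) + 22 = 1 + 22 = 23)
O(b, B) = 23*B (O(b, B) = 23*B + 0 = 23*B)
(O(8*(-7) - 1, 70) + 47373/48658)/(-586 + 30215) = (23*70 + 47373/48658)/(-586 + 30215) = (1610 + 47373*(1/48658))/29629 = (1610 + 47373/48658)*(1/29629) = (78386753/48658)*(1/29629) = 78386753/1441687882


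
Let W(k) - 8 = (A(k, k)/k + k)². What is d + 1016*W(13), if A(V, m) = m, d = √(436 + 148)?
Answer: 207264 + 2*√146 ≈ 2.0729e+5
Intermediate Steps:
d = 2*√146 (d = √584 = 2*√146 ≈ 24.166)
W(k) = 8 + (1 + k)² (W(k) = 8 + (k/k + k)² = 8 + (1 + k)²)
d + 1016*W(13) = 2*√146 + 1016*(8 + (1 + 13)²) = 2*√146 + 1016*(8 + 14²) = 2*√146 + 1016*(8 + 196) = 2*√146 + 1016*204 = 2*√146 + 207264 = 207264 + 2*√146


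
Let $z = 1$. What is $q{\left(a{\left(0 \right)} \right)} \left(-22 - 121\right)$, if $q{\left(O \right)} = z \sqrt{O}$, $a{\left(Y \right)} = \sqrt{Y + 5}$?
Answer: $- 143 \sqrt[4]{5} \approx -213.83$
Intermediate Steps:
$a{\left(Y \right)} = \sqrt{5 + Y}$
$q{\left(O \right)} = \sqrt{O}$ ($q{\left(O \right)} = 1 \sqrt{O} = \sqrt{O}$)
$q{\left(a{\left(0 \right)} \right)} \left(-22 - 121\right) = \sqrt{\sqrt{5 + 0}} \left(-22 - 121\right) = \sqrt{\sqrt{5}} \left(-143\right) = \sqrt[4]{5} \left(-143\right) = - 143 \sqrt[4]{5}$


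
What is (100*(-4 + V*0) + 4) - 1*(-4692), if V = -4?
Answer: 4296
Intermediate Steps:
(100*(-4 + V*0) + 4) - 1*(-4692) = (100*(-4 - 4*0) + 4) - 1*(-4692) = (100*(-4 + 0) + 4) + 4692 = (100*(-4) + 4) + 4692 = (-400 + 4) + 4692 = -396 + 4692 = 4296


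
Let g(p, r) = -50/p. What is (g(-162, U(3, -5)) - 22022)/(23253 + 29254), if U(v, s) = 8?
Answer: -1783757/4253067 ≈ -0.41940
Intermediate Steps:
(g(-162, U(3, -5)) - 22022)/(23253 + 29254) = (-50/(-162) - 22022)/(23253 + 29254) = (-50*(-1/162) - 22022)/52507 = (25/81 - 22022)*(1/52507) = -1783757/81*1/52507 = -1783757/4253067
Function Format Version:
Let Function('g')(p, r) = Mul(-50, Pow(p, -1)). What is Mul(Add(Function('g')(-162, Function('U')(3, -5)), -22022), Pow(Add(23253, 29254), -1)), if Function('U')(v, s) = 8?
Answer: Rational(-1783757, 4253067) ≈ -0.41940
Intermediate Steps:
Mul(Add(Function('g')(-162, Function('U')(3, -5)), -22022), Pow(Add(23253, 29254), -1)) = Mul(Add(Mul(-50, Pow(-162, -1)), -22022), Pow(Add(23253, 29254), -1)) = Mul(Add(Mul(-50, Rational(-1, 162)), -22022), Pow(52507, -1)) = Mul(Add(Rational(25, 81), -22022), Rational(1, 52507)) = Mul(Rational(-1783757, 81), Rational(1, 52507)) = Rational(-1783757, 4253067)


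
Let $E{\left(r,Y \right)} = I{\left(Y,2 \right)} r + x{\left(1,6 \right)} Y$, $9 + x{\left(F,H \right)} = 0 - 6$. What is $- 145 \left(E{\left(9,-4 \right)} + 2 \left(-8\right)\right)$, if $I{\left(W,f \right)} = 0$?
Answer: $-6380$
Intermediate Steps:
$x{\left(F,H \right)} = -15$ ($x{\left(F,H \right)} = -9 + \left(0 - 6\right) = -9 - 6 = -15$)
$E{\left(r,Y \right)} = - 15 Y$ ($E{\left(r,Y \right)} = 0 r - 15 Y = 0 - 15 Y = - 15 Y$)
$- 145 \left(E{\left(9,-4 \right)} + 2 \left(-8\right)\right) = - 145 \left(\left(-15\right) \left(-4\right) + 2 \left(-8\right)\right) = - 145 \left(60 - 16\right) = \left(-145\right) 44 = -6380$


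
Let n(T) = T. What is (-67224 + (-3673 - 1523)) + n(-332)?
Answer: -72752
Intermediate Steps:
(-67224 + (-3673 - 1523)) + n(-332) = (-67224 + (-3673 - 1523)) - 332 = (-67224 - 5196) - 332 = -72420 - 332 = -72752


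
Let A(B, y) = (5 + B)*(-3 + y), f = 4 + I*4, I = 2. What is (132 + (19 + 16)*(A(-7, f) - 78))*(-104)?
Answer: 335712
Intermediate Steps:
f = 12 (f = 4 + 2*4 = 4 + 8 = 12)
A(B, y) = (-3 + y)*(5 + B)
(132 + (19 + 16)*(A(-7, f) - 78))*(-104) = (132 + (19 + 16)*((-15 - 3*(-7) + 5*12 - 7*12) - 78))*(-104) = (132 + 35*((-15 + 21 + 60 - 84) - 78))*(-104) = (132 + 35*(-18 - 78))*(-104) = (132 + 35*(-96))*(-104) = (132 - 3360)*(-104) = -3228*(-104) = 335712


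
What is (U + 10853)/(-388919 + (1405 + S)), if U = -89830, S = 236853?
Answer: 78977/150661 ≈ 0.52420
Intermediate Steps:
(U + 10853)/(-388919 + (1405 + S)) = (-89830 + 10853)/(-388919 + (1405 + 236853)) = -78977/(-388919 + 238258) = -78977/(-150661) = -78977*(-1/150661) = 78977/150661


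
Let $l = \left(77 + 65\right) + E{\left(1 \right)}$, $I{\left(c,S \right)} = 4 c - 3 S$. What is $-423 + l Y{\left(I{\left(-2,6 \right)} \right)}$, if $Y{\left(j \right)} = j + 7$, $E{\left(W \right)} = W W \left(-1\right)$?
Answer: $-3102$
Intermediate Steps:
$E{\left(W \right)} = - W^{2}$ ($E{\left(W \right)} = W^{2} \left(-1\right) = - W^{2}$)
$I{\left(c,S \right)} = - 3 S + 4 c$
$l = 141$ ($l = \left(77 + 65\right) - 1^{2} = 142 - 1 = 141$)
$Y{\left(j \right)} = 7 + j$
$-423 + l Y{\left(I{\left(-2,6 \right)} \right)} = -423 + 141 \left(7 + \left(\left(-3\right) 6 + 4 \left(-2\right)\right)\right) = -423 + 141 \left(7 - 26\right) = -423 + 141 \left(-19\right) = -423 - 2679 = -3102$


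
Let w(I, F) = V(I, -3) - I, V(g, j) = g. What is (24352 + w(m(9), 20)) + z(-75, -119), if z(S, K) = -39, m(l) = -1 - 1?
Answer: 24313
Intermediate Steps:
m(l) = -2
w(I, F) = 0 (w(I, F) = I - I = 0)
(24352 + w(m(9), 20)) + z(-75, -119) = (24352 + 0) - 39 = 24352 - 39 = 24313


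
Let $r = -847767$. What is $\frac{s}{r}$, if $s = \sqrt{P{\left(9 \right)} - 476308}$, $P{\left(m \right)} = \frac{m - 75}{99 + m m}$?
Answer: $- \frac{i \sqrt{428677530}}{25433010} \approx - 0.00081408 i$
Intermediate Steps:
$P{\left(m \right)} = \frac{-75 + m}{99 + m^{2}}$
$s = \frac{i \sqrt{428677530}}{30}$ ($s = \sqrt{\frac{-75 + 9}{99 + 9^{2}} - 476308} = \sqrt{\frac{1}{99 + 81} \left(-66\right) - 476308} = \sqrt{\frac{1}{180} \left(-66\right) - 476308} = \sqrt{- \frac{11}{30} - 476308} = \sqrt{- \frac{14289251}{30}} = \frac{i \sqrt{428677530}}{30} \approx 690.15 i$)
$\frac{s}{r} = \frac{\frac{1}{30} i \sqrt{428677530}}{-847767} = \frac{i \sqrt{428677530}}{30} \left(- \frac{1}{847767}\right) = - \frac{i \sqrt{428677530}}{25433010}$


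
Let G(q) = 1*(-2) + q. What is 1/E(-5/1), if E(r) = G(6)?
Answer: ¼ ≈ 0.25000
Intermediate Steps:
G(q) = -2 + q
E(r) = 4 (E(r) = -2 + 6 = 4)
1/E(-5/1) = 1/4 = ¼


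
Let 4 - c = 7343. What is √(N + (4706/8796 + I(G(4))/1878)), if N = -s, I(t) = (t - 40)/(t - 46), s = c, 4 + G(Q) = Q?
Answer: √7357383116064592770/31661202 ≈ 85.671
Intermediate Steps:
c = -7339 (c = 4 - 1*7343 = 4 - 7343 = -7339)
G(Q) = -4 + Q
s = -7339
I(t) = (-40 + t)/(-46 + t)
N = 7339 (N = -1*(-7339) = 7339)
√(N + (4706/8796 + I(G(4))/1878)) = √(7339 + (4706/8796 + ((-40 + (-4 + 4))/(-46 + (-4 + 4)))/1878)) = √(7339 + (4706*(1/8796) + ((-40 + 0)/(-46 + 0))*(1/1878))) = √(7339 + (2353/4398 + (-40/(-46))*(1/1878))) = √(7339 + (2353/4398 - 1/46*(-40)*(1/1878))) = √(7339 + (2353/4398 + (20/23)*(1/1878))) = √(7339 + (2353/4398 + 10/21597)) = √(7339 + 16953907/31661202) = √(232378515385/31661202) = √7357383116064592770/31661202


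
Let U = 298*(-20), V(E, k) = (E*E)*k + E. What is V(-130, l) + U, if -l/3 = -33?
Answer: 1667010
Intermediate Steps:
l = 99 (l = -3*(-33) = 99)
V(E, k) = E + k*E**2 (V(E, k) = E**2*k + E = k*E**2 + E = E + k*E**2)
U = -5960
V(-130, l) + U = -130*(1 - 130*99) - 5960 = -130*(1 - 12870) - 5960 = -130*(-12869) - 5960 = 1672970 - 5960 = 1667010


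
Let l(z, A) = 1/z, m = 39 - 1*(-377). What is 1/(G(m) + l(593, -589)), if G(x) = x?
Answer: 593/246689 ≈ 0.0024038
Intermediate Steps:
m = 416 (m = 39 + 377 = 416)
1/(G(m) + l(593, -589)) = 1/(416 + 1/593) = 1/(246689/593) = 593/246689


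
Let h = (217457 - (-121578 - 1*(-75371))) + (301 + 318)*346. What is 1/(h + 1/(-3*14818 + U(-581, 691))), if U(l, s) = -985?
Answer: 45439/21712480881 ≈ 2.0928e-6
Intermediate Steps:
h = 477838 (h = (217457 - (-121578 + 75371)) + 619*346 = (217457 - 1*(-46207)) + 214174 = (217457 + 46207) + 214174 = 263664 + 214174 = 477838)
1/(h + 1/(-3*14818 + U(-581, 691))) = 1/(477838 + 1/(-3*14818 - 985)) = 1/(477838 + 1/(-44454 - 985)) = 1/(477838 + 1/(-45439)) = 1/(477838 - 1/45439) = 1/(21712480881/45439) = 45439/21712480881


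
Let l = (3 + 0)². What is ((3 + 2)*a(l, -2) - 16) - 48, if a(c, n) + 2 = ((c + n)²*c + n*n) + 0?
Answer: 2151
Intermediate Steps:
l = 9 (l = 3² = 9)
a(c, n) = -2 + n² + c*(c + n)² (a(c, n) = -2 + (((c + n)²*c + n*n) + 0) = -2 + ((c*(c + n)² + n²) + 0) = -2 + ((n² + c*(c + n)²) + 0) = -2 + (n² + c*(c + n)²) = -2 + n² + c*(c + n)²)
((3 + 2)*a(l, -2) - 16) - 48 = ((3 + 2)*(-2 + (-2)² + 9*(9 - 2)²) - 16) - 48 = (5*(-2 + 4 + 9*7²) - 16) - 48 = (5*(-2 + 4 + 9*49) - 16) - 48 = (5*(-2 + 4 + 441) - 16) - 48 = (5*443 - 16) - 48 = (2215 - 16) - 48 = 2199 - 48 = 2151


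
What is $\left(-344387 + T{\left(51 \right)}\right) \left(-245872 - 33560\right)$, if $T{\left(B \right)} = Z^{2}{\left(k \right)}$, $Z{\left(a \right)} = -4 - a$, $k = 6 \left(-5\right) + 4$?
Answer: $96097503096$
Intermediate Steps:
$k = -26$ ($k = -30 + 4 = -26$)
$T{\left(B \right)} = 484$ ($T{\left(B \right)} = \left(-4 - -26\right)^{2} = \left(-4 + 26\right)^{2} = 22^{2} = 484$)
$\left(-344387 + T{\left(51 \right)}\right) \left(-245872 - 33560\right) = \left(-344387 + 484\right) \left(-245872 - 33560\right) = \left(-343903\right) \left(-279432\right) = 96097503096$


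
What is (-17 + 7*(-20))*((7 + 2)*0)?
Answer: 0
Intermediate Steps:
(-17 + 7*(-20))*((7 + 2)*0) = (-17 - 140)*(9*0) = -157*0 = 0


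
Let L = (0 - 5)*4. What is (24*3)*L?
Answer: -1440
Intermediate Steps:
L = -20 (L = -5*4 = -20)
(24*3)*L = (24*3)*(-20) = 72*(-20) = -1440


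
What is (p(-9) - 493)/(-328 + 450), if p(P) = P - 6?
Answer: -254/61 ≈ -4.1639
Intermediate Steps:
p(P) = -6 + P
(p(-9) - 493)/(-328 + 450) = ((-6 - 9) - 493)/(-328 + 450) = (-15 - 493)/122 = -508*1/122 = -254/61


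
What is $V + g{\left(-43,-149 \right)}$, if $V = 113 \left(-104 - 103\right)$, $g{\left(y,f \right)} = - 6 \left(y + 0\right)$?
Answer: $-23133$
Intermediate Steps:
$g{\left(y,f \right)} = - 6 y$
$V = -23391$ ($V = 113 \left(-207\right) = -23391$)
$V + g{\left(-43,-149 \right)} = -23391 - -258 = -23391 + 258 = -23133$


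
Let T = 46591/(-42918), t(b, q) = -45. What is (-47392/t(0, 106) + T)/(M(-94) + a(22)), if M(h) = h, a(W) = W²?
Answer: 677291087/251070300 ≈ 2.6976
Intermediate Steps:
T = -46591/42918 (T = 46591*(-1/42918) = -46591/42918 ≈ -1.0856)
(-47392/t(0, 106) + T)/(M(-94) + a(22)) = (-47392/(-45) - 46591/42918)/(-94 + 22²) = (-47392*(-1/45) - 46591/42918)/(-94 + 484) = (47392/45 - 46591/42918)/390 = (677291087/643770)*(1/390) = 677291087/251070300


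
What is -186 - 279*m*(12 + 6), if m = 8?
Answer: -40362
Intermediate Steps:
-186 - 279*m*(12 + 6) = -186 - 2232*(12 + 6) = -186 - 2232*18 = -186 - 279*144 = -186 - 40176 = -40362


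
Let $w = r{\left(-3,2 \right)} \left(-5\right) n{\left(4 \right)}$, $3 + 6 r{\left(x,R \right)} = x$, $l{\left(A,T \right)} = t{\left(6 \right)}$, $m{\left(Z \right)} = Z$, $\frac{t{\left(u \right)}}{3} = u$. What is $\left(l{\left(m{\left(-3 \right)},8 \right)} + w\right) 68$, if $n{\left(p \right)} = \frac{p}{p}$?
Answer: $1564$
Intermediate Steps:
$t{\left(u \right)} = 3 u$
$l{\left(A,T \right)} = 18$ ($l{\left(A,T \right)} = 3 \cdot 6 = 18$)
$r{\left(x,R \right)} = - \frac{1}{2} + \frac{x}{6}$
$n{\left(p \right)} = 1$
$w = 5$ ($w = \left(- \frac{1}{2} + \frac{1}{6} \left(-3\right)\right) \left(-5\right) 1 = \left(- \frac{1}{2} - \frac{1}{2}\right) \left(-5\right) 1 = \left(-1\right) \left(-5\right) 1 = 5 \cdot 1 = 5$)
$\left(l{\left(m{\left(-3 \right)},8 \right)} + w\right) 68 = \left(18 + 5\right) 68 = 23 \cdot 68 = 1564$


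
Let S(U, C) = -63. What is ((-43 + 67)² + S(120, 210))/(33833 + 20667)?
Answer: 513/54500 ≈ 0.0094128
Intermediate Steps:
((-43 + 67)² + S(120, 210))/(33833 + 20667) = ((-43 + 67)² - 63)/(33833 + 20667) = (24² - 63)/54500 = (576 - 63)*(1/54500) = 513*(1/54500) = 513/54500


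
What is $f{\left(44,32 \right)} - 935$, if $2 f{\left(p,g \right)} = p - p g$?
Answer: $-1617$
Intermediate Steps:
$f{\left(p,g \right)} = \frac{p}{2} - \frac{g p}{2}$ ($f{\left(p,g \right)} = \frac{p - p g}{2} = \frac{p - g p}{2} = \frac{p}{2} - \frac{g p}{2}$)
$f{\left(44,32 \right)} - 935 = \frac{1}{2} \cdot 44 \left(1 - 32\right) - 935 = \frac{1}{2} \cdot 44 \left(-31\right) - 935 = -682 - 935 = -1617$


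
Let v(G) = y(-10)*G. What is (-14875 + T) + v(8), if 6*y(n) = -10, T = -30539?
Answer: -136282/3 ≈ -45427.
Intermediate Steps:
y(n) = -5/3 (y(n) = (1/6)*(-10) = -5/3)
v(G) = -5*G/3
(-14875 + T) + v(8) = (-14875 - 30539) - 5/3*8 = -45414 - 40/3 = -136282/3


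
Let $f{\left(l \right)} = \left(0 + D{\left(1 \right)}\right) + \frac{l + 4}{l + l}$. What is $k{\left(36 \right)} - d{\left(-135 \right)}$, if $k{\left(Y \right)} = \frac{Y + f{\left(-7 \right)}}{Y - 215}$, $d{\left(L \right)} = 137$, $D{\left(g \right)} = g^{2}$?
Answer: $- \frac{343843}{2506} \approx -137.21$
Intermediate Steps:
$f{\left(l \right)} = 1 + \frac{4 + l}{2 l}$ ($f{\left(l \right)} = \left(0 + 1^{2}\right) + \frac{l + 4}{l + l} = \left(0 + 1\right) + \frac{4 + l}{2 l} = 1 + \left(4 + l\right) \frac{1}{2 l} = 1 + \frac{4 + l}{2 l}$)
$k{\left(Y \right)} = \frac{\frac{17}{14} + Y}{-215 + Y}$ ($k{\left(Y \right)} = \frac{Y + \left(\frac{3}{2} + \frac{2}{-7}\right)}{Y - 215} = \frac{Y + \left(\frac{3}{2} + 2 \left(- \frac{1}{7}\right)\right)}{-215 + Y} = \frac{Y + \left(\frac{3}{2} - \frac{2}{7}\right)}{-215 + Y} = \frac{Y + \frac{17}{14}}{-215 + Y} = \frac{\frac{17}{14} + Y}{-215 + Y}$)
$k{\left(36 \right)} - d{\left(-135 \right)} = \frac{\frac{17}{14} + 36}{-215 + 36} - 137 = \frac{1}{-179} \cdot \frac{521}{14} - 137 = \left(- \frac{1}{179}\right) \frac{521}{14} - 137 = - \frac{521}{2506} - 137 = - \frac{343843}{2506}$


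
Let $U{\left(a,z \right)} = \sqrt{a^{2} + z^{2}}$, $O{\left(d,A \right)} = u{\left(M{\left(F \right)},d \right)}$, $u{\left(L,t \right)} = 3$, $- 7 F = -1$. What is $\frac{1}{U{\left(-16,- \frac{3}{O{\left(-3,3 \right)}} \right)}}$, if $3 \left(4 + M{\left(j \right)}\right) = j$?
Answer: $\frac{\sqrt{257}}{257} \approx 0.062378$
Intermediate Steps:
$F = \frac{1}{7}$ ($F = \left(- \frac{1}{7}\right) \left(-1\right) = \frac{1}{7} \approx 0.14286$)
$M{\left(j \right)} = -4 + \frac{j}{3}$
$O{\left(d,A \right)} = 3$
$\frac{1}{U{\left(-16,- \frac{3}{O{\left(-3,3 \right)}} \right)}} = \frac{1}{\sqrt{\left(-16\right)^{2} + \left(- \frac{3}{3}\right)^{2}}} = \frac{1}{\sqrt{256 + \left(\left(-3\right) \frac{1}{3}\right)^{2}}} = \frac{1}{\sqrt{256 + \left(-1\right)^{2}}} = \frac{1}{\sqrt{256 + 1}} = \frac{1}{\sqrt{257}} = \frac{\sqrt{257}}{257}$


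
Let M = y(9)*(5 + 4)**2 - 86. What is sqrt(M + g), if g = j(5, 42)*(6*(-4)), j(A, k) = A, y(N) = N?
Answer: sqrt(523) ≈ 22.869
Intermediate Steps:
M = 643 (M = 9*(5 + 4)**2 - 86 = 9*9**2 - 86 = 9*81 - 86 = 729 - 86 = 643)
g = -120 (g = 5*(6*(-4)) = 5*(-24) = -120)
sqrt(M + g) = sqrt(643 - 120) = sqrt(523)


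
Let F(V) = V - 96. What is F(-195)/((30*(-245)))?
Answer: 97/2450 ≈ 0.039592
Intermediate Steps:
F(V) = -96 + V
F(-195)/((30*(-245))) = (-96 - 195)/((30*(-245))) = -291/(-7350) = -291*(-1/7350) = 97/2450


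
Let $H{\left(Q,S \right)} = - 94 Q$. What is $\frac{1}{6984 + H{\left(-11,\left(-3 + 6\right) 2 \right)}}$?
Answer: $\frac{1}{8018} \approx 0.00012472$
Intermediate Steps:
$\frac{1}{6984 + H{\left(-11,\left(-3 + 6\right) 2 \right)}} = \frac{1}{6984 - -1034} = \frac{1}{6984 + 1034} = \frac{1}{8018}$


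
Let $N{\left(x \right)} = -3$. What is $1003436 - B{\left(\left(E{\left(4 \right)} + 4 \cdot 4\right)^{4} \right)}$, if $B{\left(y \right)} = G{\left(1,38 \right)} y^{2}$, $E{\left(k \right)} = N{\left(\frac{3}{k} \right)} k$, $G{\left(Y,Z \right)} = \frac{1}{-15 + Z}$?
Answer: $\frac{23013492}{23} \approx 1.0006 \cdot 10^{6}$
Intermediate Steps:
$E{\left(k \right)} = - 3 k$
$B{\left(y \right)} = \frac{y^{2}}{23}$ ($B{\left(y \right)} = \frac{y^{2}}{-15 + 38} = \frac{y^{2}}{23}$)
$1003436 - B{\left(\left(E{\left(4 \right)} + 4 \cdot 4\right)^{4} \right)} = 1003436 - \frac{\left(\left(\left(-3\right) 4 + 4 \cdot 4\right)^{4}\right)^{2}}{23} = 1003436 - \frac{\left(\left(-12 + 16\right)^{4}\right)^{2}}{23} = 1003436 - \frac{\left(4^{4}\right)^{2}}{23} = 1003436 - \frac{256^{2}}{23} = 1003436 - \frac{1}{23} \cdot 65536 = 1003436 - \frac{65536}{23} = \frac{23013492}{23}$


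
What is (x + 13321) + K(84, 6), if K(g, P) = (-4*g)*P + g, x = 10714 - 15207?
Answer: 6896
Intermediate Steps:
x = -4493
K(g, P) = g - 4*P*g (K(g, P) = -4*P*g + g = g - 4*P*g)
(x + 13321) + K(84, 6) = (-4493 + 13321) + 84*(1 - 4*6) = 8828 + 84*(1 - 24) = 8828 + 84*(-23) = 8828 - 1932 = 6896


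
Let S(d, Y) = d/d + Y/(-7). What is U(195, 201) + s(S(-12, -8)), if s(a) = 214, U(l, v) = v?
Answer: 415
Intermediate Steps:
S(d, Y) = 1 - Y/7 (S(d, Y) = 1 + Y*(-⅐) = 1 - Y/7)
U(195, 201) + s(S(-12, -8)) = 201 + 214 = 415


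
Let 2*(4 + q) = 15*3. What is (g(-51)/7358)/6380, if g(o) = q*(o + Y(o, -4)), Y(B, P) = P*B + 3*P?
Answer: 5217/93888080 ≈ 5.5566e-5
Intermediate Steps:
Y(B, P) = 3*P + B*P (Y(B, P) = B*P + 3*P = 3*P + B*P)
q = 37/2 (q = -4 + (15*3)/2 = -4 + (1/2)*45 = -4 + 45/2 = 37/2 ≈ 18.500)
g(o) = -222 - 111*o/2 (g(o) = 37*(o - 4*(3 + o))/2 = 37*(o + (-12 - 4*o))/2 = 37*(-12 - 3*o)/2 = -222 - 111*o/2)
(g(-51)/7358)/6380 = ((-222 - 111/2*(-51))/7358)/6380 = ((-222 + 5661/2)*(1/7358))*(1/6380) = ((5217/2)*(1/7358))*(1/6380) = (5217/14716)*(1/6380) = 5217/93888080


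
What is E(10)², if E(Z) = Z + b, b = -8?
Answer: 4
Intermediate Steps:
E(Z) = -8 + Z (E(Z) = Z - 8 = -8 + Z)
E(10)² = (-8 + 10)² = 2² = 4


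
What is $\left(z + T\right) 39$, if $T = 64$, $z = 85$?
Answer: $5811$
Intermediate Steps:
$\left(z + T\right) 39 = \left(85 + 64\right) 39 = 149 \cdot 39 = 5811$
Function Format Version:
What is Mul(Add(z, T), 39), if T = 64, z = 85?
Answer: 5811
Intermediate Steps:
Mul(Add(z, T), 39) = Mul(Add(85, 64), 39) = Mul(149, 39) = 5811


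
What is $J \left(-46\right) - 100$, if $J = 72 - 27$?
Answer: $-2170$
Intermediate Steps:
$J = 45$
$J \left(-46\right) - 100 = 45 \left(-46\right) - 100 = -2070 - 100 = -2170$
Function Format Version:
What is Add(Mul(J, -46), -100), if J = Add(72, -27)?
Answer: -2170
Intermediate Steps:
J = 45
Add(Mul(J, -46), -100) = Add(Mul(45, -46), -100) = Add(-2070, -100) = -2170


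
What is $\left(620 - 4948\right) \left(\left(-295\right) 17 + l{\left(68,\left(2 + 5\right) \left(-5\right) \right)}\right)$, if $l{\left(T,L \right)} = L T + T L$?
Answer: $42306200$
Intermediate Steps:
$l{\left(T,L \right)} = 2 L T$ ($l{\left(T,L \right)} = L T + L T = 2 L T$)
$\left(620 - 4948\right) \left(\left(-295\right) 17 + l{\left(68,\left(2 + 5\right) \left(-5\right) \right)}\right) = \left(620 - 4948\right) \left(\left(-295\right) 17 + 2 \left(2 + 5\right) \left(-5\right) 68\right) = - 4328 \left(-5015 + 2 \cdot 7 \left(-5\right) 68\right) = - 4328 \left(-5015 + 2 \left(-35\right) 68\right) = - 4328 \left(-5015 - 4760\right) = \left(-4328\right) \left(-9775\right) = 42306200$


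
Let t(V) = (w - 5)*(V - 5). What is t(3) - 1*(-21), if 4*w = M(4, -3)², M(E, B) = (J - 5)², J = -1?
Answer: -617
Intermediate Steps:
M(E, B) = 36 (M(E, B) = (-1 - 5)² = (-6)² = 36)
w = 324 (w = (¼)*36² = (¼)*1296 = 324)
t(V) = -1595 + 319*V (t(V) = (324 - 5)*(V - 5) = 319*(-5 + V) = -1595 + 319*V)
t(3) - 1*(-21) = (-1595 + 319*3) - 1*(-21) = (-1595 + 957) + 21 = -638 + 21 = -617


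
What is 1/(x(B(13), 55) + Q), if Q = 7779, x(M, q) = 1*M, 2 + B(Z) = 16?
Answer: 1/7793 ≈ 0.00012832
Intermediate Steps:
B(Z) = 14 (B(Z) = -2 + 16 = 14)
x(M, q) = M
1/(x(B(13), 55) + Q) = 1/(14 + 7779) = 1/7793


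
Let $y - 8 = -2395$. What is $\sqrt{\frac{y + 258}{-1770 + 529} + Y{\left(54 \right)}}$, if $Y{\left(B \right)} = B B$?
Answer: $\frac{\sqrt{4493518285}}{1241} \approx 54.016$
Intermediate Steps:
$y = -2387$ ($y = 8 - 2395 = -2387$)
$Y{\left(B \right)} = B^{2}$
$\sqrt{\frac{y + 258}{-1770 + 529} + Y{\left(54 \right)}} = \sqrt{\frac{-2387 + 258}{-1770 + 529} + 54^{2}} = \sqrt{- \frac{2129}{-1241} + 2916} = \sqrt{\left(-2129\right) \left(- \frac{1}{1241}\right) + 2916} = \sqrt{\frac{2129}{1241} + 2916} = \sqrt{\frac{3620885}{1241}} = \frac{\sqrt{4493518285}}{1241}$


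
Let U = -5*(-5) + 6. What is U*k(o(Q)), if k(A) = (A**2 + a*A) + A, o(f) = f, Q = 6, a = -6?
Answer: 186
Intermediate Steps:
U = 31 (U = 25 + 6 = 31)
k(A) = A**2 - 5*A (k(A) = (A**2 - 6*A) + A = A**2 - 5*A)
U*k(o(Q)) = 31*(6*(-5 + 6)) = 31*(6*1) = 31*6 = 186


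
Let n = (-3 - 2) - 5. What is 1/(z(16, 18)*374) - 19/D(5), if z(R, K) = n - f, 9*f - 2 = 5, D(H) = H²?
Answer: -689507/906950 ≈ -0.76025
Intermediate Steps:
n = -10 (n = -5 - 5 = -10)
f = 7/9 (f = 2/9 + (⅑)*5 = 2/9 + 5/9 = 7/9 ≈ 0.77778)
z(R, K) = -97/9 (z(R, K) = -10 - 1*7/9 = -10 - 7/9 = -97/9)
1/(z(16, 18)*374) - 19/D(5) = 1/(-97/9*374) - 19/(1*5²) = -9/97*1/374 - 19/(1*25) = -9/36278 - 19/25 = -689507/906950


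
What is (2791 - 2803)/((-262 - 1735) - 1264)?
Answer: 4/1087 ≈ 0.0036799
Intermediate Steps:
(2791 - 2803)/((-262 - 1735) - 1264) = -12/(-1997 - 1264) = -12/(-3261) = -12*(-1/3261) = 4/1087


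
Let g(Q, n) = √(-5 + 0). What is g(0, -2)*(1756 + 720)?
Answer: 2476*I*√5 ≈ 5536.5*I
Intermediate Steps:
g(Q, n) = I*√5 (g(Q, n) = √(-5) = I*√5)
g(0, -2)*(1756 + 720) = (I*√5)*(1756 + 720) = (I*√5)*2476 = 2476*I*√5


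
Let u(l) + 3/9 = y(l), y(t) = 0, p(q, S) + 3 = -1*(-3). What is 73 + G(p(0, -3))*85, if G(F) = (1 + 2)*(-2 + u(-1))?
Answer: -522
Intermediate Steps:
p(q, S) = 0 (p(q, S) = -3 - 1*(-3) = -3 + 3 = 0)
u(l) = -⅓ (u(l) = -⅓ + 0 = -⅓)
G(F) = -7 (G(F) = (1 + 2)*(-2 - ⅓) = 3*(-7/3) = -7)
73 + G(p(0, -3))*85 = 73 - 7*85 = 73 - 595 = -522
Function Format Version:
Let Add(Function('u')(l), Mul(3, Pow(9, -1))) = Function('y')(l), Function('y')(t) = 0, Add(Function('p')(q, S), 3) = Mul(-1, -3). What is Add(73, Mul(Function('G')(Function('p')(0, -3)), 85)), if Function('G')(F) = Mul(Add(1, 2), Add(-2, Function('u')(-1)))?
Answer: -522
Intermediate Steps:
Function('p')(q, S) = 0 (Function('p')(q, S) = Add(-3, Mul(-1, -3)) = Add(-3, 3) = 0)
Function('u')(l) = Rational(-1, 3) (Function('u')(l) = Add(Rational(-1, 3), 0) = Rational(-1, 3))
Function('G')(F) = -7 (Function('G')(F) = Mul(Add(1, 2), Add(-2, Rational(-1, 3))) = Mul(3, Rational(-7, 3)) = -7)
Add(73, Mul(Function('G')(Function('p')(0, -3)), 85)) = Add(73, Mul(-7, 85)) = Add(73, -595) = -522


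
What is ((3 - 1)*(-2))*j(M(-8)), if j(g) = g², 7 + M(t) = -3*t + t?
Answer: -324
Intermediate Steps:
M(t) = -7 - 2*t (M(t) = -7 + (-3*t + t) = -7 - 2*t)
((3 - 1)*(-2))*j(M(-8)) = ((3 - 1)*(-2))*(-7 - 2*(-8))² = (2*(-2))*(-7 + 16)² = -4*9² = -4*81 = -324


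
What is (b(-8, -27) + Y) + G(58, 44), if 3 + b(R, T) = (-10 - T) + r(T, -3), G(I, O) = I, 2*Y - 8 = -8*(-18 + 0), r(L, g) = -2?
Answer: 146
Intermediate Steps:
Y = 76 (Y = 4 + (-8*(-18 + 0))/2 = 4 + (-8*(-18))/2 = 4 + (1/2)*144 = 4 + 72 = 76)
b(R, T) = -15 - T (b(R, T) = -3 + ((-10 - T) - 2) = -3 + (-12 - T) = -15 - T)
(b(-8, -27) + Y) + G(58, 44) = ((-15 - 1*(-27)) + 76) + 58 = ((-15 + 27) + 76) + 58 = (12 + 76) + 58 = 88 + 58 = 146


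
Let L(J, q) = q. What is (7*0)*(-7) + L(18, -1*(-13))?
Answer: 13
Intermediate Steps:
(7*0)*(-7) + L(18, -1*(-13)) = (7*0)*(-7) - 1*(-13) = 0*(-7) + 13 = 0 + 13 = 13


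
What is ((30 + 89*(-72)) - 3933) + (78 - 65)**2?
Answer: -10142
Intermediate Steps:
((30 + 89*(-72)) - 3933) + (78 - 65)**2 = ((30 - 6408) - 3933) + 13**2 = (-6378 - 3933) + 169 = -10311 + 169 = -10142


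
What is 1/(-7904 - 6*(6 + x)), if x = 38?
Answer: -1/8168 ≈ -0.00012243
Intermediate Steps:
1/(-7904 - 6*(6 + x)) = 1/(-7904 - 6*(6 + 38)) = 1/(-7904 - 6*44) = 1/(-7904 - 264) = 1/(-8168) = -1/8168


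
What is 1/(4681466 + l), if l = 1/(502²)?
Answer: 252004/1179748157865 ≈ 2.1361e-7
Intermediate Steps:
l = 1/252004 ≈ 3.9682e-6
1/(4681466 + l) = 1/(4681466 + 1/252004) = 1/(1179748157865/252004) = 252004/1179748157865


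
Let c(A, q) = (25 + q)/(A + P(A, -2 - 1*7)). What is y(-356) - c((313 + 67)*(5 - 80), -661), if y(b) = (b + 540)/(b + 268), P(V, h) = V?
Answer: -109833/52250 ≈ -2.1021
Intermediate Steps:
c(A, q) = (25 + q)/(2*A) (c(A, q) = (25 + q)/(A + A) = (25 + q)/((2*A)) = (25 + q)*(1/(2*A)) = (25 + q)/(2*A))
y(b) = (540 + b)/(268 + b)
y(-356) - c((313 + 67)*(5 - 80), -661) = (540 - 356)/(268 - 356) - (25 - 661)/(2*((313 + 67)*(5 - 80))) = 184/(-88) - (-636)/(2*(380*(-75))) = -1/88*184 - (-636)/(2*(-28500)) = -23/11 - (-1)*(-636)/(2*28500) = -23/11 - 1*53/4750 = -23/11 - 53/4750 = -109833/52250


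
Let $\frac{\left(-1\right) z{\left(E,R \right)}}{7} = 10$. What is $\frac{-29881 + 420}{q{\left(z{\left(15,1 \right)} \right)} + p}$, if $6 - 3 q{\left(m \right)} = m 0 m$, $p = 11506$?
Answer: $- \frac{29461}{11508} \approx -2.56$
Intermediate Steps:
$z{\left(E,R \right)} = -70$ ($z{\left(E,R \right)} = \left(-7\right) 10 = -70$)
$q{\left(m \right)} = 2$ ($q{\left(m \right)} = 2 - \frac{m 0 m}{3} = 2 - \frac{0 m}{3} = 2 - 0 = 2 + 0 = 2$)
$\frac{-29881 + 420}{q{\left(z{\left(15,1 \right)} \right)} + p} = \frac{-29881 + 420}{2 + 11506} = - \frac{29461}{11508}$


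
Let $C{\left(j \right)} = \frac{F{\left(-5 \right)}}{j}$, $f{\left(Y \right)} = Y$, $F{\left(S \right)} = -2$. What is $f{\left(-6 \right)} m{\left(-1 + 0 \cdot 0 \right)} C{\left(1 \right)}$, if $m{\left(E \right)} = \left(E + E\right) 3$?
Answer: $-72$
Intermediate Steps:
$C{\left(j \right)} = - \frac{2}{j}$
$m{\left(E \right)} = 6 E$ ($m{\left(E \right)} = 2 E 3 = 6 E$)
$f{\left(-6 \right)} m{\left(-1 + 0 \cdot 0 \right)} C{\left(1 \right)} = - 6 \cdot 6 \left(-1 + 0 \cdot 0\right) \left(- \frac{2}{1}\right) = - 6 \cdot 6 \left(-1 + 0\right) \left(\left(-2\right) 1\right) = - 6 \cdot 6 \left(-1\right) \left(-2\right) = \left(-6\right) \left(-6\right) \left(-2\right) = 36 \left(-2\right) = -72$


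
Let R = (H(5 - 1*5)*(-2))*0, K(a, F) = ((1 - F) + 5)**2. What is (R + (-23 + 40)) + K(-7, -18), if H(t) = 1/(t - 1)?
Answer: 593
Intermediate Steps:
K(a, F) = (6 - F)**2
H(t) = 1/(-1 + t)
R = 0 (R = (-2/(-1 + (5 - 1*5)))*0 = (-2/(-1 + (5 - 5)))*0 = (-2/(-1 + 0))*0 = (-2/(-1))*0 = -1*(-2)*0 = 2*0 = 0)
(R + (-23 + 40)) + K(-7, -18) = (0 + (-23 + 40)) + (-6 - 18)**2 = (0 + 17) + (-24)**2 = 17 + 576 = 593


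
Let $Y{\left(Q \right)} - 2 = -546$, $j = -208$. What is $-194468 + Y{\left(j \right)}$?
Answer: $-195012$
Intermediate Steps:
$Y{\left(Q \right)} = -544$ ($Y{\left(Q \right)} = 2 - 546 = -544$)
$-194468 + Y{\left(j \right)} = -194468 - 544 = -195012$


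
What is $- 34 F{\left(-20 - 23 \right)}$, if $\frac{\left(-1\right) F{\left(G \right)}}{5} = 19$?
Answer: $3230$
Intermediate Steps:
$F{\left(G \right)} = -95$ ($F{\left(G \right)} = \left(-5\right) 19 = -95$)
$- 34 F{\left(-20 - 23 \right)} = \left(-34\right) \left(-95\right) = 3230$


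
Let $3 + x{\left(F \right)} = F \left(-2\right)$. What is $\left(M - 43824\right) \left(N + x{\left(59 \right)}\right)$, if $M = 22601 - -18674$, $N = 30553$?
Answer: $-77571168$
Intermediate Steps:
$x{\left(F \right)} = -3 - 2 F$ ($x{\left(F \right)} = -3 + F \left(-2\right) = -3 - 2 F$)
$M = 41275$ ($M = 22601 + 18674 = 41275$)
$\left(M - 43824\right) \left(N + x{\left(59 \right)}\right) = \left(41275 - 43824\right) \left(30553 - 121\right) = - 2549 \left(30553 - 121\right) = \left(-2549\right) 30432 = -77571168$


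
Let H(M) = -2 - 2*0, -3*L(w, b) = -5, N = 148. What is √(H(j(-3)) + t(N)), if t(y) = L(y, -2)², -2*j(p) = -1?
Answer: √7/3 ≈ 0.88192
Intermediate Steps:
L(w, b) = 5/3 (L(w, b) = -⅓*(-5) = 5/3)
j(p) = ½ (j(p) = -½*(-1) = ½)
t(y) = 25/9 (t(y) = (5/3)² = 25/9)
H(M) = -2 (H(M) = -2 + 0 = -2)
√(H(j(-3)) + t(N)) = √(-2 + 25/9) = √(7/9) = √7/3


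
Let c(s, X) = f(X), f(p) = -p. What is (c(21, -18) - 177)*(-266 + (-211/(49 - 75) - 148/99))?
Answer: 35385079/858 ≈ 41241.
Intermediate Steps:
c(s, X) = -X
(c(21, -18) - 177)*(-266 + (-211/(49 - 75) - 148/99)) = (-1*(-18) - 177)*(-266 + (-211/(49 - 75) - 148/99)) = (18 - 177)*(-266 + (-211/(-26) - 148*1/99)) = -159*(-266 + (-211*(-1/26) - 148/99)) = -159*(-266 + (211/26 - 148/99)) = -159*(-266 + 17041/2574) = -159*(-667643/2574) = 35385079/858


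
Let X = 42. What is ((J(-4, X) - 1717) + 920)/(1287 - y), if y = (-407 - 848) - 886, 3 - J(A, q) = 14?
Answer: -202/857 ≈ -0.23571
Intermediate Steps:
J(A, q) = -11 (J(A, q) = 3 - 1*14 = 3 - 14 = -11)
y = -2141 (y = -1255 - 886 = -2141)
((J(-4, X) - 1717) + 920)/(1287 - y) = ((-11 - 1717) + 920)/(1287 - 1*(-2141)) = (-1728 + 920)/(1287 + 2141) = -808/3428 = -808*1/3428 = -202/857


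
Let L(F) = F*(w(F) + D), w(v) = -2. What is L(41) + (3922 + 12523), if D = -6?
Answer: 16117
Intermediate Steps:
L(F) = -8*F (L(F) = F*(-2 - 6) = F*(-8) = -8*F)
L(41) + (3922 + 12523) = -8*41 + (3922 + 12523) = -328 + 16445 = 16117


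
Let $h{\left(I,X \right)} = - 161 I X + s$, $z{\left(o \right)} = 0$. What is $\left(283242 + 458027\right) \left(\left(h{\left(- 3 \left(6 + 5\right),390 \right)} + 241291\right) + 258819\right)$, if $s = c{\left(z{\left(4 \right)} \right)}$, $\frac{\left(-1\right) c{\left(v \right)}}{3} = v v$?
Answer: $1906677296420$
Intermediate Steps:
$c{\left(v \right)} = - 3 v^{2}$ ($c{\left(v \right)} = - 3 v v = - 3 v^{2}$)
$s = 0$ ($s = - 3 \cdot 0^{2} = \left(-3\right) 0 = 0$)
$h{\left(I,X \right)} = - 161 I X$ ($h{\left(I,X \right)} = - 161 I X + 0 = - 161 I X$)
$\left(283242 + 458027\right) \left(\left(h{\left(- 3 \left(6 + 5\right),390 \right)} + 241291\right) + 258819\right) = \left(283242 + 458027\right) \left(\left(\left(-161\right) \left(- 3 \left(6 + 5\right)\right) 390 + 241291\right) + 258819\right) = 741269 \left(\left(\left(-161\right) \left(\left(-3\right) 11\right) 390 + 241291\right) + 258819\right) = 741269 \left(\left(\left(-161\right) \left(-33\right) 390 + 241291\right) + 258819\right) = 741269 \left(\left(2072070 + 241291\right) + 258819\right) = 741269 \left(2313361 + 258819\right) = 741269 \cdot 2572180 = 1906677296420$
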